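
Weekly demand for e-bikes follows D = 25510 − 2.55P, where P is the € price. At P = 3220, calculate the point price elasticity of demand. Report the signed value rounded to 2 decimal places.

-0.47

dD/dP = −2.55. At P = 3220, D = 25510 − 2.55(3220) = 17299.
Ed = (dD/dP)·(P/D) = −2.55 × (3220/17299) = -0.4746…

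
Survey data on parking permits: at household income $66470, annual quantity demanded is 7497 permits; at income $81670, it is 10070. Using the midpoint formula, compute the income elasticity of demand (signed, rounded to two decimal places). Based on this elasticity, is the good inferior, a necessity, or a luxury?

1.43; luxury

%ΔQ = (10070 − 7497)/[( 7497 + 10070)/2] = 2573/8783.5 = 0.292935…
%ΔIncome = (81670 − 66470)/[( 66470 + 81670)/2] = 15200/74070 = 0.205211…
E_income = (2573/8783.5) / (15200/74070) = 1.4274…
E_income > 1 ⇒ normal good, luxury.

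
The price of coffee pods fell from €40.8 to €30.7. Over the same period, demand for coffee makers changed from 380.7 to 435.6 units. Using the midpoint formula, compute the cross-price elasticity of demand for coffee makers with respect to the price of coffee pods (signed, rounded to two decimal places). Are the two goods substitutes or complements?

%ΔQ_{coffee makers} = (435.6 − 380.7)/avg = 54.9/408.15 = 0.134509…
%ΔP_{coffee pods} = (30.7 − 40.8)/avg = -10.1/35.75 = -0.282517…
E_cross = (54.9/408.15) / (-10.1/35.75) = -0.4761…
E_cross < 0 ⇒ the goods are complements.

-0.48; complements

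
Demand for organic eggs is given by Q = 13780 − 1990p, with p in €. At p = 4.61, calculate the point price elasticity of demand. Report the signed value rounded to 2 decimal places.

dQ/dp = −1990. At p = 4.61, Q = 13780 − 1990(4.61) = 4606.1.
Ed = (dQ/dp)·(p/Q) = −1990 × (4.61/4606.1) = -1.9916…

-1.99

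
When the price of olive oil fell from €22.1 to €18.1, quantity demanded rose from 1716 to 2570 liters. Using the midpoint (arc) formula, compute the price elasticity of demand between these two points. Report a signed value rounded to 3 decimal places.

-2.002

%ΔQ = (2570 − 1716) / [(1716 + 2570)/2] = 854/2143 = 0.398506…
%ΔP = (18.1 − 22.1) / [(22.1 + 18.1)/2] = -4/20.1 = -0.199004…
Arc Ed = %ΔQ / %ΔP = (854/2143) / (-4/20.1) = -2.00249…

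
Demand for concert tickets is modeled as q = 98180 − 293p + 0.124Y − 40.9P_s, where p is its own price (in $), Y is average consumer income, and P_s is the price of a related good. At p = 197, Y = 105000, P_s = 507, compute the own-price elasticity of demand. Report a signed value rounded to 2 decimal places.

At the given values, q = 98180 − 293(197) + 0.124(105000) − 40.9(507) = 32742.7.
∂q/∂p = −293.
E = (-293) × (197/32742.7) = -1.7628…

-1.76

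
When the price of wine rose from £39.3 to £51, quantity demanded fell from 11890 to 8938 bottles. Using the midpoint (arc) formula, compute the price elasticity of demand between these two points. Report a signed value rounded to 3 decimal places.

-1.094

%ΔQ = (8938 − 11890) / [(11890 + 8938)/2] = -2952/10414 = -0.283464…
%ΔP = (51 − 39.3) / [(39.3 + 51)/2] = 11.7/45.15 = 0.259136…
Arc Ed = %ΔQ / %ΔP = (-2952/10414) / (11.7/45.15) = -1.09388…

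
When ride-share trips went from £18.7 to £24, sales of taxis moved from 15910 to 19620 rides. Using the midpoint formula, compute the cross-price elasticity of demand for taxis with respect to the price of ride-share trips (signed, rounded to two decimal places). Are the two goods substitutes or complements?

0.84; substitutes

%ΔQ_{taxis} = (19620 − 15910)/avg = 3710/17765 = 0.208837…
%ΔP_{ride-share trips} = (24 − 18.7)/avg = 5.3/21.35 = 0.248243…
E_cross = (3710/17765) / (5.3/21.35) = 0.8412…
E_cross > 0 ⇒ the goods are substitutes.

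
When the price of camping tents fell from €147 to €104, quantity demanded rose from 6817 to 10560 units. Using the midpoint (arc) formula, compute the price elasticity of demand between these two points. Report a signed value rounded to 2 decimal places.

-1.26

%ΔQ = (10560 − 6817) / [(6817 + 10560)/2] = 3743/8688.5 = 0.430799…
%ΔP = (104 − 147) / [(147 + 104)/2] = -43/125.5 = -0.342629…
Arc Ed = %ΔQ / %ΔP = (3743/8688.5) / (-43/125.5) = -1.2573…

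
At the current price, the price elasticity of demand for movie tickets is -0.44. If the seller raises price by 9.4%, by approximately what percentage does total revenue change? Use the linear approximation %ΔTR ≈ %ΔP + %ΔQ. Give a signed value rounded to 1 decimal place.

%ΔQ ≈ Ed × %ΔP = (-0.44) × (+9.4%) = -4.1360%
%ΔTR ≈ %ΔP + %ΔQ = (+9.4%) + (-4.1360%) = +5.2640%

+5.3%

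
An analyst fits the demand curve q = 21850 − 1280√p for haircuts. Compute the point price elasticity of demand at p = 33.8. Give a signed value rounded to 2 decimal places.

-0.26

dq/dp = −1280/(2√p) = -110.083. At p = 33.8, q = 14408.4.
Ed = (dq/dp)·(p/q) = (-110.083) × (33.8/14408.4) = -0.2582…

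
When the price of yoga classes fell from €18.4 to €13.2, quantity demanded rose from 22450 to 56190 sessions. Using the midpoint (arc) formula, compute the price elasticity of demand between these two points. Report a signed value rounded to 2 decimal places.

%ΔQ = (56190 − 22450) / [(22450 + 56190)/2] = 33740/39320 = 0.858087…
%ΔP = (13.2 − 18.4) / [(18.4 + 13.2)/2] = -5.2/15.8 = -0.329113…
Arc Ed = %ΔQ / %ΔP = (33740/39320) / (-5.2/15.8) = -2.6072…

-2.61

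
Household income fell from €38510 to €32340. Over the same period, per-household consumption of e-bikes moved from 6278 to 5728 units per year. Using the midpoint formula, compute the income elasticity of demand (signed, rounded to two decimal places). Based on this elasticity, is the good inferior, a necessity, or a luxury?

0.53; necessity

%ΔQ = (5728 − 6278)/[( 6278 + 5728)/2] = -550/6003 = -0.091620…
%ΔIncome = (32340 − 38510)/[( 38510 + 32340)/2] = -6170/35425 = -0.174170…
E_income = (-550/6003) / (-6170/35425) = 0.5260…
0 < E_income < 1 ⇒ normal good, necessity.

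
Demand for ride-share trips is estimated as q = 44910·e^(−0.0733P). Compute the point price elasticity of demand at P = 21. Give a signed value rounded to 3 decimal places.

dq/dP = −0.0733·q = -706.216. At P = 21, q = 9634.6.
Ed = (dq/dP)·(P/q) = (-706.216) × (21/9634.6) = -1.5393

-1.539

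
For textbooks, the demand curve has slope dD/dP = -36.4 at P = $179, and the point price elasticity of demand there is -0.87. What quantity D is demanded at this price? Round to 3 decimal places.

7489.195

Ed = (dD/dP)·(P/D) ⇒ D = (dD/dP)·P/Ed = (-36.4)·179/(-0.87) = 7489.19540…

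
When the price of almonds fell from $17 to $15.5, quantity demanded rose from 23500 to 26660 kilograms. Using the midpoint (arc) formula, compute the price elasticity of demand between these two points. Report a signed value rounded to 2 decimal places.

-1.36

%ΔQ = (26660 − 23500) / [(23500 + 26660)/2] = 3160/25080 = 0.125996…
%ΔP = (15.5 − 17) / [(17 + 15.5)/2] = -1.5/16.25 = -0.092307…
Arc Ed = %ΔQ / %ΔP = (3160/25080) / (-1.5/16.25) = -1.3649…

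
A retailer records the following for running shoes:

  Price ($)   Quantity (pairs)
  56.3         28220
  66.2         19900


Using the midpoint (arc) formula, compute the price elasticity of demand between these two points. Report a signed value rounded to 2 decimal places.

-2.14

%ΔQ = (19900 − 28220) / [(28220 + 19900)/2] = -8320/24060 = -0.345802…
%ΔP = (66.2 − 56.3) / [(56.3 + 66.2)/2] = 9.9/61.25 = 0.161632…
Arc Ed = %ΔQ / %ΔP = (-8320/24060) / (9.9/61.25) = -2.1394…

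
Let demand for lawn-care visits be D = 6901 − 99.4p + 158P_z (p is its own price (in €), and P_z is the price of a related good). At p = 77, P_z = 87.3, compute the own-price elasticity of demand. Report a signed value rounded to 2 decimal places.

-0.59

At the given values, D = 6901 − 99.4(77) + 158(87.3) = 13040.6.
∂D/∂p = −99.4.
E = (-99.4) × (77/13040.6) = -0.5869…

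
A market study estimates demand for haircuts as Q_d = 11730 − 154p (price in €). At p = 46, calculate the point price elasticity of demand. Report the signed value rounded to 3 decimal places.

-1.525

dQ_d/dp = −154. At p = 46, Q_d = 11730 − 154(46) = 4646.
Ed = (dQ_d/dp)·(p/Q_d) = −154 × (46/4646) = -1.52475…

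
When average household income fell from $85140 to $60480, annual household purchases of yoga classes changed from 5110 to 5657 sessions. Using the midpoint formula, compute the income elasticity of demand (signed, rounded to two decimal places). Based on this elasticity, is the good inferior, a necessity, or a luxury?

-0.30; inferior

%ΔQ = (5657 − 5110)/[( 5110 + 5657)/2] = 547/5383.5 = 0.101606…
%ΔIncome = (60480 − 85140)/[( 85140 + 60480)/2] = -24660/72810 = -0.338689…
E_income = (547/5383.5) / (-24660/72810) = -0.2999…
E_income < 0 ⇒ inferior good.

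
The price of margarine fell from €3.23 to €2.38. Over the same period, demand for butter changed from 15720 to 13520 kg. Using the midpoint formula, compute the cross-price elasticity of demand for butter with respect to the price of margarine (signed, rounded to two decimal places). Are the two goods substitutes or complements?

0.50; substitutes

%ΔQ_{butter} = (13520 − 15720)/avg = -2200/14620 = -0.150478…
%ΔP_{margarine} = (2.38 − 3.23)/avg = -0.85/2.805 = -0.303030…
E_cross = (-2200/14620) / (-0.85/2.805) = 0.4965…
E_cross > 0 ⇒ the goods are substitutes.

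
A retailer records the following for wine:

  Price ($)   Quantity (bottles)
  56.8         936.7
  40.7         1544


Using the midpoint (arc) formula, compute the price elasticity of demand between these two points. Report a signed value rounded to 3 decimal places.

-1.483

%ΔQ = (1544 − 936.7) / [(936.7 + 1544)/2] = 607.3/1240.35 = 0.489619…
%ΔP = (40.7 − 56.8) / [(56.8 + 40.7)/2] = -16.1/48.75 = -0.330256…
Arc Ed = %ΔQ / %ΔP = (607.3/1240.35) / (-16.1/48.75) = -1.48254…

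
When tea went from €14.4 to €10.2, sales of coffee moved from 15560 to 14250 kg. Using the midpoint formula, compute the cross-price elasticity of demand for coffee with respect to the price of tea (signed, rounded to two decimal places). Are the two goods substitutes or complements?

0.26; substitutes

%ΔQ_{coffee} = (14250 − 15560)/avg = -1310/14905 = -0.087889…
%ΔP_{tea} = (10.2 − 14.4)/avg = -4.2/12.3 = -0.341463…
E_cross = (-1310/14905) / (-4.2/12.3) = 0.2573…
E_cross > 0 ⇒ the goods are substitutes.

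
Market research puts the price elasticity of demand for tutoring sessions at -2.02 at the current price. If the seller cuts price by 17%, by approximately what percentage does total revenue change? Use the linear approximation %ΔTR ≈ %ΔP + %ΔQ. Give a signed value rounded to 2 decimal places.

+17.34%

%ΔQ ≈ Ed × %ΔP = (-2.02) × (-17%) = +34.3400%
%ΔTR ≈ %ΔP + %ΔQ = (-17%) + (+34.3400%) = +17.3400%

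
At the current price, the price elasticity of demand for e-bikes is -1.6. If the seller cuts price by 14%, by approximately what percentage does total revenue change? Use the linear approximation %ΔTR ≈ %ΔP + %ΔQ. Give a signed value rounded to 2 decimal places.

+8.40%

%ΔQ ≈ Ed × %ΔP = (-1.6) × (-14%) = +22.4000%
%ΔTR ≈ %ΔP + %ΔQ = (-14%) + (+22.4000%) = +8.4000%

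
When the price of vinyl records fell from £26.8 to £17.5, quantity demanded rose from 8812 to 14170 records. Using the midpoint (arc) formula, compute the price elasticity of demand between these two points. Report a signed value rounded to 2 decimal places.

-1.11

%ΔQ = (14170 − 8812) / [(8812 + 14170)/2] = 5358/11491 = 0.466277…
%ΔP = (17.5 − 26.8) / [(26.8 + 17.5)/2] = -9.3/22.15 = -0.419864…
Arc Ed = %ΔQ / %ΔP = (5358/11491) / (-9.3/22.15) = -1.1105…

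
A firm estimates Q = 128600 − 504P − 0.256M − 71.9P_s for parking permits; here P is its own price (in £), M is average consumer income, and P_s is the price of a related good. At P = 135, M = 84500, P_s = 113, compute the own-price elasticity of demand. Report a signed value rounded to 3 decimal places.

-2.209

At the given values, Q = 128600 − 504(135) − 0.256(84500) − 71.9(113) = 30803.3.
∂Q/∂P = −504.
E = (-504) × (135/30803.3) = -2.20885…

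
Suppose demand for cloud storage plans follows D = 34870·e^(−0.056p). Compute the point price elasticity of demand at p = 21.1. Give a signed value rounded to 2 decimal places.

dD/dp = −0.056·D = -599.07. At p = 21.1, D = 10697.7.
Ed = (dD/dp)·(p/D) = (-599.07) × (21.1/10697.7) = -1.1816

-1.18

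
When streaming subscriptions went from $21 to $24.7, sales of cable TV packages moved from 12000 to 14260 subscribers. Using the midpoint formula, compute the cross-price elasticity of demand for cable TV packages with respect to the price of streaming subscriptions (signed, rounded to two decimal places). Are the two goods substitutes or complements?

1.06; substitutes

%ΔQ_{cable TV packages} = (14260 − 12000)/avg = 2260/13130 = 0.172124…
%ΔP_{streaming subscriptions} = (24.7 − 21)/avg = 3.7/22.85 = 0.161925…
E_cross = (2260/13130) / (3.7/22.85) = 1.0629…
E_cross > 0 ⇒ the goods are substitutes.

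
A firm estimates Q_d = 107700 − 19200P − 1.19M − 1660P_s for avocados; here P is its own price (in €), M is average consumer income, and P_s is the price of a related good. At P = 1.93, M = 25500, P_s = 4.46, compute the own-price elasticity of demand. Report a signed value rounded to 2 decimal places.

At the given values, Q_d = 107700 − 19200(1.93) − 1.19(25500) − 1660(4.46) = 32895.4.
∂Q_d/∂P = −19200.
E = (-19200) × (1.93/32895.4) = -1.1264…

-1.13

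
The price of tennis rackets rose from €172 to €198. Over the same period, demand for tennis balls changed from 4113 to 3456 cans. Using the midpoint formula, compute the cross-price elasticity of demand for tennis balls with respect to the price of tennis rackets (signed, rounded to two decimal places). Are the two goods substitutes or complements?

%ΔQ_{tennis balls} = (3456 − 4113)/avg = -657/3784.5 = -0.173602…
%ΔP_{tennis rackets} = (198 − 172)/avg = 26/185 = 0.140540…
E_cross = (-657/3784.5) / (26/185) = -1.2352…
E_cross < 0 ⇒ the goods are complements.

-1.24; complements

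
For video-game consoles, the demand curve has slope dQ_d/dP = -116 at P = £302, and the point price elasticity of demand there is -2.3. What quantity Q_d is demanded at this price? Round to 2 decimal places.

Ed = (dQ_d/dP)·(P/Q_d) ⇒ Q_d = (dQ_d/dP)·P/Ed = (-116)·302/(-2.3) = 15231.3043…

15231.30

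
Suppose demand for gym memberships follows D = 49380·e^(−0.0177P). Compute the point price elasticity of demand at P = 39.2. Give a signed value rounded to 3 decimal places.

-0.694

dD/dP = −0.0177·D = -436.71. At P = 39.2, D = 24672.9.
Ed = (dD/dP)·(P/D) = (-436.71) × (39.2/24672.9) = -0.69384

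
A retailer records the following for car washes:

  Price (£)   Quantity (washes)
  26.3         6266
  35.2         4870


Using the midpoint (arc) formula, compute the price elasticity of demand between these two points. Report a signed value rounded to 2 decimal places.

%ΔQ = (4870 − 6266) / [(6266 + 4870)/2] = -1396/5568 = -0.250718…
%ΔP = (35.2 − 26.3) / [(26.3 + 35.2)/2] = 8.9/30.75 = 0.289430…
Arc Ed = %ΔQ / %ΔP = (-1396/5568) / (8.9/30.75) = -0.8662…

-0.87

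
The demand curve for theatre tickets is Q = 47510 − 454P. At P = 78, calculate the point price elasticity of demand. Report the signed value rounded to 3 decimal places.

dQ/dP = −454. At P = 78, Q = 47510 − 454(78) = 12098.
Ed = (dQ/dP)·(P/Q) = −454 × (78/12098) = -2.92709…

-2.927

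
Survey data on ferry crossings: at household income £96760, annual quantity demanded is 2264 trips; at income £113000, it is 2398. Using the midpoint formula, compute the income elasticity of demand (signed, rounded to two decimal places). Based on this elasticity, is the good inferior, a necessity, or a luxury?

0.37; necessity

%ΔQ = (2398 − 2264)/[( 2264 + 2398)/2] = 134/2331 = 0.057486…
%ΔIncome = (113000 − 96760)/[( 96760 + 113000)/2] = 16240/104880 = 0.154843…
E_income = (134/2331) / (16240/104880) = 0.3712…
0 < E_income < 1 ⇒ normal good, necessity.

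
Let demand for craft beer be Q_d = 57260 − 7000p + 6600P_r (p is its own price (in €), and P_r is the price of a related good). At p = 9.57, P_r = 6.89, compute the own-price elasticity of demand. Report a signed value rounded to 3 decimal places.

-1.874

At the given values, Q_d = 57260 − 7000(9.57) + 6600(6.89) = 35744.
∂Q_d/∂p = −7000.
E = (-7000) × (9.57/35744) = -1.87416…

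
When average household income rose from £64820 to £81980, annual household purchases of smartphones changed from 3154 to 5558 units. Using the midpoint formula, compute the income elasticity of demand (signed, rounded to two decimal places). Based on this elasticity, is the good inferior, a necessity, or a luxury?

2.36; luxury

%ΔQ = (5558 − 3154)/[( 3154 + 5558)/2] = 2404/4356 = 0.551882…
%ΔIncome = (81980 − 64820)/[( 64820 + 81980)/2] = 17160/73400 = 0.233787…
E_income = (2404/4356) / (17160/73400) = 2.3606…
E_income > 1 ⇒ normal good, luxury.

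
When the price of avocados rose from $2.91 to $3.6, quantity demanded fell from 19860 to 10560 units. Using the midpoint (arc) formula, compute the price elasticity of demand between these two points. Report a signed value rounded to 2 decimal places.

%ΔQ = (10560 − 19860) / [(19860 + 10560)/2] = -9300/15210 = -0.611439…
%ΔP = (3.6 − 2.91) / [(2.91 + 3.6)/2] = 0.69/3.255 = 0.211981…
Arc Ed = %ΔQ / %ΔP = (-9300/15210) / (0.69/3.255) = -2.8844…

-2.88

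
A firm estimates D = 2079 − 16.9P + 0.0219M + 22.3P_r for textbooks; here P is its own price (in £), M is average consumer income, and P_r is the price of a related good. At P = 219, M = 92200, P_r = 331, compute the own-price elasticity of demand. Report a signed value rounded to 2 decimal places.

-0.48

At the given values, D = 2079 − 16.9(219) + 0.0219(92200) + 22.3(331) = 7778.38.
∂D/∂P = −16.9.
E = (-16.9) × (219/7778.38) = -0.4758…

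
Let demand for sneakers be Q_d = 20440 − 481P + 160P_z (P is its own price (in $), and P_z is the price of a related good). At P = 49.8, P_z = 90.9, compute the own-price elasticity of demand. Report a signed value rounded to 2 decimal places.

At the given values, Q_d = 20440 − 481(49.8) + 160(90.9) = 11030.2.
∂Q_d/∂P = −481.
E = (-481) × (49.8/11030.2) = -2.1716…

-2.17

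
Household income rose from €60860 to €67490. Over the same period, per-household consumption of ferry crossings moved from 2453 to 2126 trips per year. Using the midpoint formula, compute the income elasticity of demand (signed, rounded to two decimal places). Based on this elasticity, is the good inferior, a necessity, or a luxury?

%ΔQ = (2126 − 2453)/[( 2453 + 2126)/2] = -327/2289.5 = -0.142825…
%ΔIncome = (67490 − 60860)/[( 60860 + 67490)/2] = 6630/64175 = 0.103311…
E_income = (-327/2289.5) / (6630/64175) = -1.3824…
E_income < 0 ⇒ inferior good.

-1.38; inferior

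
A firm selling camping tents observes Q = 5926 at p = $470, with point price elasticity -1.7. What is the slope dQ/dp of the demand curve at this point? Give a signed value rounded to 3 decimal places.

Ed = (dQ/dp)·(p/Q) ⇒ dQ/dp = Ed·Q/p = (-1.7)·5926/470 = -21.43446…

-21.434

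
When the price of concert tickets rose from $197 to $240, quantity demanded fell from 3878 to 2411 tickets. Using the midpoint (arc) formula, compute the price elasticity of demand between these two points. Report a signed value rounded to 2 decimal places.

-2.37

%ΔQ = (2411 − 3878) / [(3878 + 2411)/2] = -1467/3144.5 = -0.466528…
%ΔP = (240 − 197) / [(197 + 240)/2] = 43/218.5 = 0.196796…
Arc Ed = %ΔQ / %ΔP = (-1467/3144.5) / (43/218.5) = -2.3706…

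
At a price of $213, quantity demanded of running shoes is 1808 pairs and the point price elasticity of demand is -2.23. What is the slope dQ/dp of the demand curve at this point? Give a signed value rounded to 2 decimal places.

Ed = (dQ/dp)·(p/Q) ⇒ dQ/dp = Ed·Q/p = (-2.23)·1808/213 = -18.9288…

-18.93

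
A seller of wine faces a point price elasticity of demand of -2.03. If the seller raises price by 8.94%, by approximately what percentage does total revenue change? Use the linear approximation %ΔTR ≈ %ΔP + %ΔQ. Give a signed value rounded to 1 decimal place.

-9.2%

%ΔQ ≈ Ed × %ΔP = (-2.03) × (+8.94%) = -18.1482%
%ΔTR ≈ %ΔP + %ΔQ = (+8.94%) + (-18.1482%) = -9.2082%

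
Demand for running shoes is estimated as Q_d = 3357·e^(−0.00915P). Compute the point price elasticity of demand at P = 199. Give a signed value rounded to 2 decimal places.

-1.82

dQ_d/dP = −0.00915·Q_d = -4.97264. At P = 199, Q_d = 543.458.
Ed = (dQ_d/dP)·(P/Q_d) = (-4.97264) × (199/543.458) = -1.8208…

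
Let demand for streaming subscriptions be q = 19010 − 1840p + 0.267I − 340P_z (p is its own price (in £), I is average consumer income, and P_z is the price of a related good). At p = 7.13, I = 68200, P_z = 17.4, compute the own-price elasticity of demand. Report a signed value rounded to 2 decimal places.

At the given values, q = 19010 − 1840(7.13) + 0.267(68200) − 340(17.4) = 18184.2.
∂q/∂p = −1840.
E = (-1840) × (7.13/18184.2) = -0.7214…

-0.72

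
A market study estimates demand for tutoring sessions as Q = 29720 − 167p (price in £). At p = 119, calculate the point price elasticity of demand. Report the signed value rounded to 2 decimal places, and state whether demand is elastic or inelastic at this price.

-2.02; elastic

dQ/dp = −167. At p = 119, Q = 29720 − 167(119) = 9847.
Ed = (dQ/dp)·(p/Q) = −167 × (119/9847) = -2.0181…
|Ed| = 2.02 > 1, so demand is elastic.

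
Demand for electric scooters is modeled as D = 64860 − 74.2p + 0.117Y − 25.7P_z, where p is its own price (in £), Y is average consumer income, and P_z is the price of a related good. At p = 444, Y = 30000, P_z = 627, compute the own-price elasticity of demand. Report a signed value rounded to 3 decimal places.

At the given values, D = 64860 − 74.2(444) + 0.117(30000) − 25.7(627) = 19311.3.
∂D/∂p = −74.2.
E = (-74.2) × (444/19311.3) = -1.70598…

-1.706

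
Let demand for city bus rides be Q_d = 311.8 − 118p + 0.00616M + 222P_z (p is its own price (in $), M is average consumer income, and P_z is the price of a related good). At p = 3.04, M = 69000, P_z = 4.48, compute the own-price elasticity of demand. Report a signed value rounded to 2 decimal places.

-0.26

At the given values, Q_d = 311.8 − 118(3.04) + 0.00616(69000) + 222(4.48) = 1372.68.
∂Q_d/∂p = −118.
E = (-118) × (3.04/1372.68) = -0.2613…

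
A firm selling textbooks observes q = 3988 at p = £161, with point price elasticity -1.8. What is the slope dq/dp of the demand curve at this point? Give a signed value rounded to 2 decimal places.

-44.59

Ed = (dq/dp)·(p/q) ⇒ dq/dp = Ed·q/p = (-1.8)·3988/161 = -44.5863…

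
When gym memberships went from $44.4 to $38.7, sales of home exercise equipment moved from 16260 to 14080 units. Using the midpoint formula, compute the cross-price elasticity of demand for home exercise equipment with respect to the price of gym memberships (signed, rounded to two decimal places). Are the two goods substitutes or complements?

%ΔQ_{home exercise equipment} = (14080 − 16260)/avg = -2180/15170 = -0.143704…
%ΔP_{gym memberships} = (38.7 − 44.4)/avg = -5.7/41.55 = -0.137184…
E_cross = (-2180/15170) / (-5.7/41.55) = 1.0475…
E_cross > 0 ⇒ the goods are substitutes.

1.05; substitutes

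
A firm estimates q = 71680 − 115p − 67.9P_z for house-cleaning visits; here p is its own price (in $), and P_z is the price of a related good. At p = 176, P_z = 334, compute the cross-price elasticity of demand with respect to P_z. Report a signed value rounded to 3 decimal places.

At the given values, q = 71680 − 115(176) − 67.9(334) = 28761.4.
∂q/∂P_z = -67.9.
E = (-67.9) × (334/28761.4) = -0.78850…

-0.789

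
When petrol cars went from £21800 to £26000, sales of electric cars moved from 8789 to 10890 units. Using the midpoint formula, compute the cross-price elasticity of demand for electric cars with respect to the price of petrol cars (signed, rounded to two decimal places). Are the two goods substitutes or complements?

%ΔQ_{electric cars} = (10890 − 8789)/avg = 2101/9839.5 = 0.213527…
%ΔP_{petrol cars} = (26000 − 21800)/avg = 4200/23900 = 0.175732…
E_cross = (2101/9839.5) / (4200/23900) = 1.2150…
E_cross > 0 ⇒ the goods are substitutes.

1.22; substitutes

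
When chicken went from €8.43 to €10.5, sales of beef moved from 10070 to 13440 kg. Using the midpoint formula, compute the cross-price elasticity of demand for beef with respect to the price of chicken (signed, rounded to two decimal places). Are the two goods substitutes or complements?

1.31; substitutes

%ΔQ_{beef} = (13440 − 10070)/avg = 3370/11755 = 0.286686…
%ΔP_{chicken} = (10.5 − 8.43)/avg = 2.07/9.465 = 0.218700…
E_cross = (3370/11755) / (2.07/9.465) = 1.3108…
E_cross > 0 ⇒ the goods are substitutes.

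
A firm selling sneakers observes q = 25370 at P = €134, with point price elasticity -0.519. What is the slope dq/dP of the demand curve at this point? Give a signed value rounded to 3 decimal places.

Ed = (dq/dP)·(P/q) ⇒ dq/dP = Ed·q/P = (-0.519)·25370/134 = -98.26141…

-98.261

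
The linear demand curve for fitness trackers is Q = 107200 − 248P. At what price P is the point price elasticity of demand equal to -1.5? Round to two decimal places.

259.35

Ed = −248P/(107200 − 248P). Set this equal to -1.5:
248P = 1.5·(107200 − 248P) ⇒ 248P(1 + 1.5) = 1.5·107200
P = 1.5·107200 / (248·2.5) = 259.3548…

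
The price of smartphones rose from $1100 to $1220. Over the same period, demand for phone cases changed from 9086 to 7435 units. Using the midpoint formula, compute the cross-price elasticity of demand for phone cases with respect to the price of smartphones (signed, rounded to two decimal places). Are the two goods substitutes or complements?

-1.93; complements

%ΔQ_{phone cases} = (7435 − 9086)/avg = -1651/8260.5 = -0.199866…
%ΔP_{smartphones} = (1220 − 1100)/avg = 120/1160 = 0.103448…
E_cross = (-1651/8260.5) / (120/1160) = -1.9320…
E_cross < 0 ⇒ the goods are complements.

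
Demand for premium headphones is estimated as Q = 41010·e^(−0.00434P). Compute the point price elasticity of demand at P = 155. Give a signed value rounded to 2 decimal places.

dQ/dP = −0.00434·Q = -90.8301. At P = 155, Q = 20928.6.
Ed = (dQ/dP)·(P/Q) = (-90.8301) × (155/20928.6) = -0.6727

-0.67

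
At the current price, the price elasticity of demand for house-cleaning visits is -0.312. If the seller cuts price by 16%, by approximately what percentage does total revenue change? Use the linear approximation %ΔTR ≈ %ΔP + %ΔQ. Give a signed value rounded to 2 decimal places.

%ΔQ ≈ Ed × %ΔP = (-0.312) × (-16%) = +4.9920%
%ΔTR ≈ %ΔP + %ΔQ = (-16%) + (+4.9920%) = -11.0080%

-11.01%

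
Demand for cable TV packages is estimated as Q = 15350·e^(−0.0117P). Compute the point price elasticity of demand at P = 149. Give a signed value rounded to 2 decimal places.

-1.74

dQ/dP = −0.0117·Q = -31.4187. At P = 149, Q = 2685.36.
Ed = (dQ/dP)·(P/Q) = (-31.4187) × (149/2685.36) = -1.7433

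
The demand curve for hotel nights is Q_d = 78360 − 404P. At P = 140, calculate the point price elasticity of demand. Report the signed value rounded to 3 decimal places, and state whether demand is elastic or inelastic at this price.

-2.594; elastic

dQ_d/dP = −404. At P = 140, Q_d = 78360 − 404(140) = 21800.
Ed = (dQ_d/dP)·(P/Q_d) = −404 × (140/21800) = -2.59449…
|Ed| = 2.594 > 1, so demand is elastic.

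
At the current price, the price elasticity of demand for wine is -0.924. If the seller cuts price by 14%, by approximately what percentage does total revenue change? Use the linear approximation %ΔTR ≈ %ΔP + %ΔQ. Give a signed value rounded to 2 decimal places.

-1.06%

%ΔQ ≈ Ed × %ΔP = (-0.924) × (-14%) = +12.9360%
%ΔTR ≈ %ΔP + %ΔQ = (-14%) + (+12.9360%) = -1.0640%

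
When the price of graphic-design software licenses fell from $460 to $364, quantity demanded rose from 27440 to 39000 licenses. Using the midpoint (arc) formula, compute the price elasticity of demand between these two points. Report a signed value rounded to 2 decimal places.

-1.49

%ΔQ = (39000 − 27440) / [(27440 + 39000)/2] = 11560/33220 = 0.347983…
%ΔP = (364 − 460) / [(460 + 364)/2] = -96/412 = -0.233009…
Arc Ed = %ΔQ / %ΔP = (11560/33220) / (-96/412) = -1.4934…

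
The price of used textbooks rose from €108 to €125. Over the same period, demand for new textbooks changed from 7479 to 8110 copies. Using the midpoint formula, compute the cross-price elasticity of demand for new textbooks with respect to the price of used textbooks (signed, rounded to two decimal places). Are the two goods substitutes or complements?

%ΔQ_{new textbooks} = (8110 − 7479)/avg = 631/7794.5 = 0.080954…
%ΔP_{used textbooks} = (125 − 108)/avg = 17/116.5 = 0.145922…
E_cross = (631/7794.5) / (17/116.5) = 0.5547…
E_cross > 0 ⇒ the goods are substitutes.

0.55; substitutes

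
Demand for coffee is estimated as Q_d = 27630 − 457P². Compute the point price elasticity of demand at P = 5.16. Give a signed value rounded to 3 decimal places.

dQ_d/dP = −2·457·P = -4716.24. At P = 5.16, Q_d = 15462.1008.
Ed = (dQ_d/dP)·(P/Q_d) = (-4716.24) × (5.16/15462.1008) = -1.57389…

-1.574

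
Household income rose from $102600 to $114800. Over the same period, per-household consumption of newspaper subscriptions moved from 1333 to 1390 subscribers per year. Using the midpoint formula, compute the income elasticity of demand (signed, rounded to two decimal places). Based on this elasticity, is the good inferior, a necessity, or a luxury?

%ΔQ = (1390 − 1333)/[( 1333 + 1390)/2] = 57/1361.5 = 0.041865…
%ΔIncome = (114800 − 102600)/[( 102600 + 114800)/2] = 12200/108700 = 0.112235…
E_income = (57/1361.5) / (12200/108700) = 0.3730…
0 < E_income < 1 ⇒ normal good, necessity.

0.37; necessity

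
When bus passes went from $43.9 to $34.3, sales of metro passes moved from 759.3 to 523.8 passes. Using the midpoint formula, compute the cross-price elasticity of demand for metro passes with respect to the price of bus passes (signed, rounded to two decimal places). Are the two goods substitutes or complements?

1.50; substitutes

%ΔQ_{metro passes} = (523.8 − 759.3)/avg = -235.5/641.55 = -0.367079…
%ΔP_{bus passes} = (34.3 − 43.9)/avg = -9.6/39.1 = -0.245524…
E_cross = (-235.5/641.55) / (-9.6/39.1) = 1.4950…
E_cross > 0 ⇒ the goods are substitutes.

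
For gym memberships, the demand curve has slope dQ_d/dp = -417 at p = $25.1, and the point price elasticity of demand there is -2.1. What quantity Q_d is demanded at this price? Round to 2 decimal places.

4984.14

Ed = (dQ_d/dp)·(p/Q_d) ⇒ Q_d = (dQ_d/dp)·p/Ed = (-417)·25.1/(-2.1) = 4984.1428…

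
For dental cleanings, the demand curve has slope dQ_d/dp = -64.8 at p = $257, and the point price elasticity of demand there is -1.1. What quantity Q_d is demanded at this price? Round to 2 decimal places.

Ed = (dQ_d/dp)·(p/Q_d) ⇒ Q_d = (dQ_d/dp)·p/Ed = (-64.8)·257/(-1.1) = 15139.6363…

15139.64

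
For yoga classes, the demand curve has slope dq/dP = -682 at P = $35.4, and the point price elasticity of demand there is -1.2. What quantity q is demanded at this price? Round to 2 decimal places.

20119.00

Ed = (dq/dP)·(P/q) ⇒ q = (dq/dP)·P/Ed = (-682)·35.4/(-1.2) = 20119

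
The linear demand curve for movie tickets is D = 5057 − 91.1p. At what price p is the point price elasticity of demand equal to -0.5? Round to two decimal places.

18.50

Ed = −91.1p/(5057 − 91.1p). Set this equal to -0.5:
91.1p = 0.5·(5057 − 91.1p) ⇒ 91.1p(1 + 0.5) = 0.5·5057
p = 0.5·5057 / (91.1·1.5) = 18.5034…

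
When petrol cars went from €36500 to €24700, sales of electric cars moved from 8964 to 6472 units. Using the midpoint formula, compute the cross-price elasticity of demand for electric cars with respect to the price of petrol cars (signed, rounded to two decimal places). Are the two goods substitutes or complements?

%ΔQ_{electric cars} = (6472 − 8964)/avg = -2492/7718 = -0.322881…
%ΔP_{petrol cars} = (24700 − 36500)/avg = -11800/30600 = -0.385620…
E_cross = (-2492/7718) / (-11800/30600) = 0.8373…
E_cross > 0 ⇒ the goods are substitutes.

0.84; substitutes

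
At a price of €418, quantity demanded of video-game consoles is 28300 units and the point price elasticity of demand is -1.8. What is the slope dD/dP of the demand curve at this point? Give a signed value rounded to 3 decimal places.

-121.866

Ed = (dD/dP)·(P/D) ⇒ dD/dP = Ed·D/P = (-1.8)·28300/418 = -121.86602…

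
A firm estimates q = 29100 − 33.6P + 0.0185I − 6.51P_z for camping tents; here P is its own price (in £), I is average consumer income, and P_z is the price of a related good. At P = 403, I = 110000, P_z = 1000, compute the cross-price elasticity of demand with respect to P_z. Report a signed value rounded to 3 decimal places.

At the given values, q = 29100 − 33.6(403) + 0.0185(110000) − 6.51(1000) = 11084.2.
∂q/∂P_z = -6.51.
E = (-6.51) × (1000/11084.2) = -0.58732…

-0.587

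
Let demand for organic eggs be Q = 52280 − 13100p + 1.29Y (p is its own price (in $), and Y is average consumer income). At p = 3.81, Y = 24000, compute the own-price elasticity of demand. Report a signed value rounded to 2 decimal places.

-1.50

At the given values, Q = 52280 − 13100(3.81) + 1.29(24000) = 33329.
∂Q/∂p = −13100.
E = (-13100) × (3.81/33329) = -1.4975…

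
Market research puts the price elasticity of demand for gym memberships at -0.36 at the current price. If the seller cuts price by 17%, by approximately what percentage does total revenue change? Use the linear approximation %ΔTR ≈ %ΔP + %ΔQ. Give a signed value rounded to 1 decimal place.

-10.9%

%ΔQ ≈ Ed × %ΔP = (-0.36) × (-17%) = +6.1200%
%ΔTR ≈ %ΔP + %ΔQ = (-17%) + (+6.1200%) = -10.8800%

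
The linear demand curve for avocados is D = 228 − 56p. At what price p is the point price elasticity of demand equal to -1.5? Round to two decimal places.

2.44

Ed = −56p/(228 − 56p). Set this equal to -1.5:
56p = 1.5·(228 − 56p) ⇒ 56p(1 + 1.5) = 1.5·228
p = 1.5·228 / (56·2.5) = 2.4428…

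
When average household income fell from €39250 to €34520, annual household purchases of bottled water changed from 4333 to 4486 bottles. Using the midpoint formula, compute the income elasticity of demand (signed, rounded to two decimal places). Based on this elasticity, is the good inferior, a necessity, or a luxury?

-0.27; inferior

%ΔQ = (4486 − 4333)/[( 4333 + 4486)/2] = 153/4409.5 = 0.034697…
%ΔIncome = (34520 − 39250)/[( 39250 + 34520)/2] = -4730/36885 = -0.128236…
E_income = (153/4409.5) / (-4730/36885) = -0.2705…
E_income < 0 ⇒ inferior good.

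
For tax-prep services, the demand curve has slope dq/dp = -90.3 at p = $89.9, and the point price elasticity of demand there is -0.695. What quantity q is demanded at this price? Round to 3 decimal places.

Ed = (dq/dp)·(p/q) ⇒ q = (dq/dp)·p/Ed = (-90.3)·89.9/(-0.695) = 11680.53237…

11680.532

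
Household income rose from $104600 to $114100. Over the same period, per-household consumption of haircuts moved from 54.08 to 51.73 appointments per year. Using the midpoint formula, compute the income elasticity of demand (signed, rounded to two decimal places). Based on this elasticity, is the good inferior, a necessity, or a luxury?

-0.51; inferior

%ΔQ = (51.73 − 54.08)/[( 54.08 + 51.73)/2] = -2.35/52.905 = -0.044419…
%ΔIncome = (114100 − 104600)/[( 104600 + 114100)/2] = 9500/109350 = 0.086877…
E_income = (-2.35/52.905) / (9500/109350) = -0.5112…
E_income < 0 ⇒ inferior good.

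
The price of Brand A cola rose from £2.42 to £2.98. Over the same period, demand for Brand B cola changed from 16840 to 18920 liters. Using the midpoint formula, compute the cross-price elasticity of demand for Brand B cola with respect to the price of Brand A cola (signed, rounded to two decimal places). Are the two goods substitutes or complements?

%ΔQ_{Brand B cola} = (18920 − 16840)/avg = 2080/17880 = 0.116331…
%ΔP_{Brand A cola} = (2.98 − 2.42)/avg = 0.56/2.7 = 0.207407…
E_cross = (2080/17880) / (0.56/2.7) = 0.5608…
E_cross > 0 ⇒ the goods are substitutes.

0.56; substitutes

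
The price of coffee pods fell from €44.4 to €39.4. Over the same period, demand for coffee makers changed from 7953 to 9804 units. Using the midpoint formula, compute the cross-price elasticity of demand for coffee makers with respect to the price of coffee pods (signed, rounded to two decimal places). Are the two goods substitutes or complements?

-1.75; complements

%ΔQ_{coffee makers} = (9804 − 7953)/avg = 1851/8878.5 = 0.208481…
%ΔP_{coffee pods} = (39.4 − 44.4)/avg = -5/41.9 = -0.119331…
E_cross = (1851/8878.5) / (-5/41.9) = -1.7470…
E_cross < 0 ⇒ the goods are complements.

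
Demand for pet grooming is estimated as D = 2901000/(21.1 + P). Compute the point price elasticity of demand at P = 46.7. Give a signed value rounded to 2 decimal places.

-0.69

dD/dP = −2901000/(21.1 + P)² = -631.086. At P = 46.7, D = 42787.6.
Ed = (dD/dP)·(P/D) = (-631.086) × (46.7/42787.6) = -0.6887…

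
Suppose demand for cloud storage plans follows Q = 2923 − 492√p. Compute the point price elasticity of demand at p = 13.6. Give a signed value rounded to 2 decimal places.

dQ/dp = −492/(2√p) = -66.7061. At p = 13.6, Q = 1108.59.
Ed = (dQ/dp)·(p/Q) = (-66.7061) × (13.6/1108.59) = -0.8183…

-0.82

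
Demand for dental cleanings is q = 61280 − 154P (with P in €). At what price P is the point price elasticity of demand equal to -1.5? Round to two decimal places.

238.75

Ed = −154P/(61280 − 154P). Set this equal to -1.5:
154P = 1.5·(61280 − 154P) ⇒ 154P(1 + 1.5) = 1.5·61280
P = 1.5·61280 / (154·2.5) = 238.7532…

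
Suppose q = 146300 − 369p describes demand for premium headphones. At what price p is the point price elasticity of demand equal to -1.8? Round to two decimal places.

254.88

Ed = −369p/(146300 − 369p). Set this equal to -1.8:
369p = 1.8·(146300 − 369p) ⇒ 369p(1 + 1.8) = 1.8·146300
p = 1.8·146300 / (369·2.8) = 254.8780…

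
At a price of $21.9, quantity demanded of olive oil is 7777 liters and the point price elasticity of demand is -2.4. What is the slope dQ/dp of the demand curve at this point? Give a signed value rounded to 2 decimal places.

-852.27

Ed = (dQ/dp)·(p/Q) ⇒ dQ/dp = Ed·Q/p = (-2.4)·7777/21.9 = -852.2739…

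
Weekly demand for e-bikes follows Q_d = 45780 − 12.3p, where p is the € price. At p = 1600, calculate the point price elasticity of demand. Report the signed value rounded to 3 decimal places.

-0.754

dQ_d/dp = −12.3. At p = 1600, Q_d = 45780 − 12.3(1600) = 26100.
Ed = (dQ_d/dp)·(p/Q_d) = −12.3 × (1600/26100) = -0.75402…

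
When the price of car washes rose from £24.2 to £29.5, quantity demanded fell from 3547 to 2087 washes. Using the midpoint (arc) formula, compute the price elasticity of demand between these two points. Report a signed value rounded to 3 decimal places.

%ΔQ = (2087 − 3547) / [(3547 + 2087)/2] = -1460/2817 = -0.518281…
%ΔP = (29.5 − 24.2) / [(24.2 + 29.5)/2] = 5.3/26.85 = 0.197392…
Arc Ed = %ΔQ / %ΔP = (-1460/2817) / (5.3/26.85) = -2.62563…

-2.626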